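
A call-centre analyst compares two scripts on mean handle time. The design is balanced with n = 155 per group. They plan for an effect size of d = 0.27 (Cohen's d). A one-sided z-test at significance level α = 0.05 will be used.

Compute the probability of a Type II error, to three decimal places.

Noncentrality parameter: δ = d·√(n/2) = 0.27 × √(155/2) = 2.3769
Critical value for a one-sided test at α = 0.05: z_α = 1.645.
Power = Φ(δ − 1.645) = Φ(0.732) = 0.7679.
Type II error: β = 1 − power = 1 − 0.7679 = 0.2321.

β ≈ 0.232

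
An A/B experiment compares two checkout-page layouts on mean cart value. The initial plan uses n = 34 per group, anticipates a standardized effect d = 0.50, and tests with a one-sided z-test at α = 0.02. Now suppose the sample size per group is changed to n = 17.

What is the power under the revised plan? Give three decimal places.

Power ≈ 0.276

With n = 17 per group: δ = d·√(n/2) = 0.50 × √(17/2) = 1.4577. Critical value z_{0.02} = 2.054.
Revised power = Φ(δ − 2.054) = Φ(-0.596) = 0.2756.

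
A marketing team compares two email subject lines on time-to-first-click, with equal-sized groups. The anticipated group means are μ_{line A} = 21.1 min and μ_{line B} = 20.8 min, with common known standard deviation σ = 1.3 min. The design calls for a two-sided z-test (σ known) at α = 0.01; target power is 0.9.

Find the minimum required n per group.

Standardized effect: d = |μ_{line A} − μ_{line B}| / σ = |21.1 − 20.8| / 1.3 = 0.2308
For power 0.9 need Φ(δ − z_{0.005}) = 0.9, so δ = z_{0.005} + z_{0.10} = 2.576 + 1.282 = 3.857.
(For δ > 0 the lower-tail rejection region contributes negligibly to power, so the one-term inversion is standard.)
δ = d·√(n/2) ⇒ n = 2(δ/d)² = 2 × (3.857 / 0.2308)² = 558.80.
Rounding up, n = 559 per group.

n = 559 per group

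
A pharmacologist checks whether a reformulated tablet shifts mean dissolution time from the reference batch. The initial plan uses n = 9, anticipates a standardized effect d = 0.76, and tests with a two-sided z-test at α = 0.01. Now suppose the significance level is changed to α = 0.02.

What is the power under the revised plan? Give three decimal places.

Power ≈ 0.482

δ = d·√n = 0.76 × √9 = 2.2800 (unchanged). New critical value: z_{0.01} = 2.326.
Revised power = Φ(δ − 2.326) + Φ(−δ − 2.326) = Φ(-0.046) + Φ(-4.606) = 0.4815 + 0.0000 = 0.4815.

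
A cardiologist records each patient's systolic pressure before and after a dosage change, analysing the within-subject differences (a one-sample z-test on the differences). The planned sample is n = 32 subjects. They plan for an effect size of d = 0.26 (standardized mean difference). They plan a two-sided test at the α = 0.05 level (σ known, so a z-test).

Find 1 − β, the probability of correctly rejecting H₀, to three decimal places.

Noncentrality parameter: δ = d·√n = 0.26 × √32 = 1.4708
Critical value for a two-sided test at α = 0.05: z_{α/2} = 1.960.
Power = Φ(δ − 1.960) + Φ(−δ − 1.960) = Φ(-0.489) + Φ(-3.431) = 0.3124 + 0.0003 = 0.3127.

Power ≈ 0.313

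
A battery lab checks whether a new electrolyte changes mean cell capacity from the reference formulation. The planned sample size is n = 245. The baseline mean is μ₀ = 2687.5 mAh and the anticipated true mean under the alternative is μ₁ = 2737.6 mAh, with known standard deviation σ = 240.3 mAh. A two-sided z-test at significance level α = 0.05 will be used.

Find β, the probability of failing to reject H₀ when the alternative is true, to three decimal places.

Standardized effect: d = |μ₁ − μ₀| / σ = |2737.6 − 2687.5| / 240.3 = 0.2085
Noncentrality parameter: δ = d·√n = 0.2085 × √245 = 3.2634
Two-sided α = 0.05 → critical value z_{0.025} = 1.960.
Power = Φ(δ − 1.960) + Φ(−δ − 1.960) = Φ(1.303) + Φ(-5.223) = 0.9038 + 0.0000 = 0.9038.
Type II error: β = 1 − power = 1 − 0.9038 = 0.0962.

β ≈ 0.096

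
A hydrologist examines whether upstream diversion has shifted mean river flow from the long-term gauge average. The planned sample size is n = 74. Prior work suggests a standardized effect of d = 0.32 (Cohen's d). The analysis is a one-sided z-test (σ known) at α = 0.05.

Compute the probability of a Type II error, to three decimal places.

β ≈ 0.134

Noncentrality parameter: δ = d·√n = 0.32 × √74 = 2.7527
Critical value for a one-sided test at α = 0.05: z_α = 1.645.
Power = P(Z > 1.645 − δ) = Φ(1.108) = 0.8660.
Type II error: β = 1 − power = 1 − 0.8660 = 0.1340.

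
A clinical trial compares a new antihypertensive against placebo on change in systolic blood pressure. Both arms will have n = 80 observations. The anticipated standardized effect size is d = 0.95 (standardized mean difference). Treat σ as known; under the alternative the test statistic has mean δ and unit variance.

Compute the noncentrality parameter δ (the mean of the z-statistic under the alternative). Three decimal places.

The noncentrality parameter scales effect size by the design's sample-size factor: δ = d·√(n/2) = 0.95 × √(80/2) = 6.0083

δ ≈ 6.008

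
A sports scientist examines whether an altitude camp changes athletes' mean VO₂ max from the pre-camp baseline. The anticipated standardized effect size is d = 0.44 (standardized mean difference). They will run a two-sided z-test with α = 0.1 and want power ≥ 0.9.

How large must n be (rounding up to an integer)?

For power 0.9 need Φ(δ − z_{0.05}) = 0.9, so δ = z_{0.05} + z_{0.10} = 1.645 + 1.282 = 2.926.
(The Φ(−δ − z_{α/2}) term is vanishingly small for δ > 0 and is dropped in the standard sample-size formula.)
δ = d·√n ⇒ n = (δ/d)² = (2.926 / 0.44)² = 44.23.
Rounding up, n = 45.

n = 45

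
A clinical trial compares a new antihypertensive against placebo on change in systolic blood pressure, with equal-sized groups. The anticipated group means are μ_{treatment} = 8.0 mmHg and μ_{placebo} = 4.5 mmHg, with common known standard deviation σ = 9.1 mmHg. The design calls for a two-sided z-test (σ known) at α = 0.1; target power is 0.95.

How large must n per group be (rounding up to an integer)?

Standardized effect: d = |μ_{treatment} − μ_{placebo}| / σ = |8.0 − 4.5| / 9.1 = 0.3846
For power 0.95 need Φ(δ − z_{0.05}) = 0.95, so δ = z_{0.05} + z_{0.05} = 1.645 + 1.645 = 3.290.
(The Φ(−δ − z_{α/2}) term is vanishingly small for δ > 0 and is dropped in the standard sample-size formula.)
δ = d·√(n/2) ⇒ n = 2(δ/d)² = 2 × (3.290 / 0.3846)² = 146.32.
Round up to the next whole unit.

n = 147 per group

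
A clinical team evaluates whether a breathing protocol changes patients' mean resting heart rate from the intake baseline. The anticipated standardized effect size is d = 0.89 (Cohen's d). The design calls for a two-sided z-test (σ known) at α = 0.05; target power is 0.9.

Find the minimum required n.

n = 14

Set Φ(δ − 1.960) = 0.9; then δ − 1.960 = Φ⁻¹(0.9) = 1.282, giving δ = 3.242.
(For δ > 0 the lower-tail rejection region contributes negligibly to power, so the one-term inversion is standard.)
δ = d·√n ⇒ n = (δ/d)² = (3.242 / 0.89)² = 13.27.
Round up to the next whole unit.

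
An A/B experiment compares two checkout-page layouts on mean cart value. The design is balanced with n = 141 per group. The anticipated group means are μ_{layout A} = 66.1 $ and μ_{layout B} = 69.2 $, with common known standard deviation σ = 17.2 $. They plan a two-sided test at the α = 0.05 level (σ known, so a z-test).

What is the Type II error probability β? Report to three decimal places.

β ≈ 0.672

Standardized effect: d = |μ_{layout A} − μ_{layout B}| / σ = |66.1 − 69.2| / 17.2 = 0.1802
Noncentrality parameter: δ = d·√(n/2) = 0.1802 × √(141/2) = 1.5133
Critical value for a two-sided test at α = 0.05: z_{α/2} = 1.960.
Power = Φ(δ − 1.960) + Φ(−δ − 1.960) = Φ(-0.447) + Φ(-3.473) = 0.3276 + 0.0003 = 0.3278.
Type II error: β = 1 − power = 1 − 0.3278 = 0.6722.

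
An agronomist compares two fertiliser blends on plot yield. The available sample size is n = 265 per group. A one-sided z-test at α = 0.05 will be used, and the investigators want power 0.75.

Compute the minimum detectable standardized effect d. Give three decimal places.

d ≈ 0.201

Required noncentrality: δ = z_{0.05} + z_{0.25} = 1.645 + 0.674 = 2.319.
δ = d·√(n/2) ⇒ d = δ/√(n/2) = 2.319/√(265/2) = 0.2015.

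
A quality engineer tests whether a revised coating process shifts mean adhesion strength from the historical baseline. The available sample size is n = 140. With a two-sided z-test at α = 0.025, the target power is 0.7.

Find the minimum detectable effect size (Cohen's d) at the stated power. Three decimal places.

Need Φ(δ − 2.241) = 0.7, so δ = 2.241 + 0.524 = 2.766.
(Lower-tail contribution to power is negligible for δ > 0.)
δ = d·√n ⇒ d = δ/√n = 2.766/√140 = 0.2338.

d ≈ 0.234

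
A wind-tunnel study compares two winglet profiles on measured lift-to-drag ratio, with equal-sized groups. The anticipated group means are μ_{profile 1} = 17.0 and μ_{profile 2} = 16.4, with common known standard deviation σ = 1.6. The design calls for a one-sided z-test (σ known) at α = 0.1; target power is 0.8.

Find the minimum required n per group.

Standardized effect: d = |μ_{profile 1} − μ_{profile 2}| / σ = |17.0 − 16.4| / 1.6 = 0.3750
For power 0.8 need Φ(δ − z_{0.1}) = 0.8, so δ = z_{0.1} + z_{0.20} = 1.282 + 0.842 = 2.123.
δ = d·√(n/2) ⇒ n = 2(δ/d)² = 2 × (2.123 / 0.3750)² = 64.11.
Round up to the next whole unit.

n = 65 per group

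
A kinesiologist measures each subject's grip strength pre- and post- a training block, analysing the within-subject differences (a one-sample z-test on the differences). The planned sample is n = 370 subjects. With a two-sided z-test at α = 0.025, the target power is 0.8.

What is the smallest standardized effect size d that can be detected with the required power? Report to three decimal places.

d ≈ 0.160

Required noncentrality: δ = z_{0.0125} + z_{0.20} = 2.241 + 0.842 = 3.083.
(Lower-tail contribution to power is negligible for δ > 0.)
δ = d·√n ⇒ d = δ/√n = 3.083/√370 = 0.1603.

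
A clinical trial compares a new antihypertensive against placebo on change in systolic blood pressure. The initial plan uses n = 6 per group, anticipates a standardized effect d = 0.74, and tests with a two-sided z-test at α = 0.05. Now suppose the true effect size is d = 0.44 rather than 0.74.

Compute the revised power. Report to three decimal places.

With d = 0.44: δ = d·√(n/2) = 0.44 × √(6/2) = 0.7621. Critical value z_{0.025} = 1.960.
Revised power = Φ(δ − 1.960) + Φ(−δ − 1.960) = Φ(-1.198) + Φ(-2.722) = 0.1155 + 0.0032 = 0.1187.

Power ≈ 0.119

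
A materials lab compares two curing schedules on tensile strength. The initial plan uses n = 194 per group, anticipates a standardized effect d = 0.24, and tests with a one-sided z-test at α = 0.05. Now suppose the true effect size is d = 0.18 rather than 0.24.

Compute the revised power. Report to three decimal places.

Power ≈ 0.551

With d = 0.18: δ = d·√(n/2) = 0.18 × √(194/2) = 1.7728. Critical value z_{0.05} = 1.645.
Revised power = Φ(δ − 1.645) = Φ(0.128) = 0.5509.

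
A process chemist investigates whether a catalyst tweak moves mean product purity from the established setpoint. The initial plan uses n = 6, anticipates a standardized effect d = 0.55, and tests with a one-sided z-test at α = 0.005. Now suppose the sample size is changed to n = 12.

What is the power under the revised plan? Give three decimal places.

Power ≈ 0.251

With n = 12: δ = d·√n = 0.55 × √12 = 1.9053. Critical value z_{0.005} = 2.576.
Revised power = Φ(δ − 2.576) = Φ(-0.671) = 0.2512.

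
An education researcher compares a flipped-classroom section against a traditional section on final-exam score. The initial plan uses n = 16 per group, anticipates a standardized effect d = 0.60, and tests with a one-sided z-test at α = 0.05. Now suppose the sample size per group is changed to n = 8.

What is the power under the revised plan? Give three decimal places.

Power ≈ 0.328

With n = 8 per group: δ = d·√(n/2) = 0.60 × √(8/2) = 1.2000. Critical value z_{0.05} = 1.645.
Revised power = Φ(δ − 1.645) = Φ(-0.445) = 0.3282.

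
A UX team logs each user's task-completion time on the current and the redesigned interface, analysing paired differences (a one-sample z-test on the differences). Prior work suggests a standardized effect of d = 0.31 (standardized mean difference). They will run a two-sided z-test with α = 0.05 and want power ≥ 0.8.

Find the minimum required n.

n = 82

For power 0.8 need Φ(δ − z_{0.025}) = 0.8, so δ = z_{0.025} + z_{0.20} = 1.960 + 0.842 = 2.802.
(For δ > 0 the lower-tail rejection region contributes negligibly to power, so the one-term inversion is standard.)
δ = d·√n ⇒ n = (δ/d)² = (2.802 / 0.31)² = 81.67.
Round up to the next whole unit.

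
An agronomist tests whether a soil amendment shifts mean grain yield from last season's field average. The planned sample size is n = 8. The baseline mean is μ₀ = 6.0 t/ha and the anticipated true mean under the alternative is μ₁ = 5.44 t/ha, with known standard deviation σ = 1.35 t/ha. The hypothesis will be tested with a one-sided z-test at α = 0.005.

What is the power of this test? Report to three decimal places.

Power ≈ 0.080

Standardized effect: d = |μ₁ − μ₀| / σ = |5.44 − 6.0| / 1.35 = 0.4148
Noncentrality parameter: δ = d·√n = 0.4148 × √8 = 1.1733
Critical value for a one-sided test at α = 0.005: z_α = 2.576.
Power = P(Z > 2.576 − δ) = Φ(-1.403) = 0.0804.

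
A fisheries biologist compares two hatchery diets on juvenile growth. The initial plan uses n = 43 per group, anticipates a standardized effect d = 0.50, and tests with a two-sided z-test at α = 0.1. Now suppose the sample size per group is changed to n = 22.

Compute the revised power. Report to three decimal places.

With n = 22 per group: δ = d·√(n/2) = 0.50 × √(22/2) = 1.6583. Critical value z_{0.05} = 1.645.
Revised power = Φ(δ − 1.645) + Φ(−δ − 1.645) = Φ(0.013) + Φ(-3.303) = 0.5054 + 0.0005 = 0.5058.

Power ≈ 0.506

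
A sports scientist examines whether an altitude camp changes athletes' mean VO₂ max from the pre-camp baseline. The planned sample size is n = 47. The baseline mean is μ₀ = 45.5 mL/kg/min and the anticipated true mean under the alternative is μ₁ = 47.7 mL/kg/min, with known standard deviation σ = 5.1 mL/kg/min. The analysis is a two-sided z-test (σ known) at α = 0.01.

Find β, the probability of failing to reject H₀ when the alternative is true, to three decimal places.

Standardized effect: d = |μ₁ − μ₀| / σ = |47.7 − 45.5| / 5.1 = 0.4314
Noncentrality parameter: δ = d·√n = 0.4314 × √47 = 2.9573
Critical value for a two-sided test at α = 0.01: z_{α/2} = 2.576.
Power = Φ(δ − 2.576) + Φ(−δ − 2.576) = Φ(0.382) + Φ(-5.533) = 0.6486 + 0.0000 = 0.6486.
Type II error: β = 1 − power = 1 − 0.6486 = 0.3514.

β ≈ 0.351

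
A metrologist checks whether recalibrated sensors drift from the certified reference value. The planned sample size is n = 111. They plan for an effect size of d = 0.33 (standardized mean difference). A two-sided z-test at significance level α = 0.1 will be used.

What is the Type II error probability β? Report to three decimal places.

β ≈ 0.033

Noncentrality parameter: δ = d·√n = 0.33 × √111 = 3.4768
Two-sided α = 0.1 → critical value z_{0.05} = 1.645.
Power = Φ(δ − 1.645) + Φ(−δ − 1.645) = Φ(1.832) + Φ(-5.122) = 0.9665 + 0.0000 = 0.9665.
Type II error: β = 1 − power = 1 − 0.9665 = 0.0335.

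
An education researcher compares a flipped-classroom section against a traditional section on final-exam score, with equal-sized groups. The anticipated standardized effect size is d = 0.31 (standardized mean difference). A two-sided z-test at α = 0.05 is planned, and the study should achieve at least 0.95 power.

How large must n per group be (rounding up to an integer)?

For power 0.95 need Φ(δ − z_{0.025}) = 0.95, so δ = z_{0.025} + z_{0.05} = 1.960 + 1.645 = 3.605.
(Ignoring the negligible lower-tail rejection probability gives the usual closed-form inversion.)
δ = d·√(n/2) ⇒ n = 2(δ/d)² = 2 × (3.605 / 0.31)² = 270.44.
Rounding up, n = 271 per group.

n = 271 per group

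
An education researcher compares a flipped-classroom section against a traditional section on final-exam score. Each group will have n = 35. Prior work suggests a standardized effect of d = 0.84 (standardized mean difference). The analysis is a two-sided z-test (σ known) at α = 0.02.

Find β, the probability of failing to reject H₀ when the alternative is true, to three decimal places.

Noncentrality parameter: δ = d·√(n/2) = 0.84 × √(35/2) = 3.5140
Critical value for a two-sided test at α = 0.02: z_{α/2} = 2.326.
Power = Φ(δ − 2.326) + Φ(−δ − 2.326) = Φ(1.188) + Φ(-5.840) = 0.8825 + 0.0000 = 0.8825.
Type II error: β = 1 − power = 1 − 0.8825 = 0.1175.

β ≈ 0.117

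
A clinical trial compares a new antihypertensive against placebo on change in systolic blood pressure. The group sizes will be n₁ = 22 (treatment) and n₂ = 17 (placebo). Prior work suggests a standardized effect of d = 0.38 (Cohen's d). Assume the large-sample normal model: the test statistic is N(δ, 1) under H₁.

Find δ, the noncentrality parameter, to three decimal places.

δ ≈ 1.177

The noncentrality parameter scales effect size by the design's sample-size factor: δ = d / √(1/n₁ + 1/n₂) = 0.38 / √(1/22 + 1/17) = 1.1768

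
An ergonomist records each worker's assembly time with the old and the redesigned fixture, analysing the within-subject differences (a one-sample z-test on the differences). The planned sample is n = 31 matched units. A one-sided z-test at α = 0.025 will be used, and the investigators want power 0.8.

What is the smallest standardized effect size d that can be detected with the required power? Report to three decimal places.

d ≈ 0.503

Need Φ(δ − 1.960) = 0.8, so δ = 1.960 + 0.842 = 2.802.
δ = d·√n ⇒ d = δ/√n = 2.802/√31 = 0.5032.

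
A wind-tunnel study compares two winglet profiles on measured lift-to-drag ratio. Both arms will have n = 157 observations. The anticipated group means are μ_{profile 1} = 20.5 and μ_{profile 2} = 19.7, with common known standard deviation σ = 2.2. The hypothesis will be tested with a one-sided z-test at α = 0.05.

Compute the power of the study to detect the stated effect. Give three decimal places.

Power ≈ 0.943

Standardized effect: d = |μ_{profile 1} − μ_{profile 2}| / σ = |20.5 − 19.7| / 2.2 = 0.3636
Noncentrality parameter: δ = d·√(n/2) = 0.3636 × √(157/2) = 3.2218
Critical value for a one-sided test at α = 0.05: z_α = 1.645.
Power = P(Z > 1.645 − δ) = Φ(1.577) = 0.9426.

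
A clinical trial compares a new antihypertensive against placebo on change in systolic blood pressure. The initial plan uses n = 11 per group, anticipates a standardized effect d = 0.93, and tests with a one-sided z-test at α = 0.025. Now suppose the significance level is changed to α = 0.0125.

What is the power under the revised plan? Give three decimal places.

δ = d·√(n/2) = 0.93 × √(11/2) = 2.1810 (unchanged). New critical value: z_{0.0125} = 2.241.
Revised power = Φ(δ − 2.241) = Φ(-0.060) = 0.4759.

Power ≈ 0.476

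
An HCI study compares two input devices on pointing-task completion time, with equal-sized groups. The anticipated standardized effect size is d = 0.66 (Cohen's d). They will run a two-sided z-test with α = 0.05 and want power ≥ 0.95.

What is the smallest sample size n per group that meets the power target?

n = 60 per group

For power 0.95 need Φ(δ − z_{0.025}) = 0.95, so δ = z_{0.025} + z_{0.05} = 1.960 + 1.645 = 3.605.
(For δ > 0 the lower-tail rejection region contributes negligibly to power, so the one-term inversion is standard.)
δ = d·√(n/2) ⇒ n = 2(δ/d)² = 2 × (3.605 / 0.66)² = 59.66.
Round up to the next whole unit.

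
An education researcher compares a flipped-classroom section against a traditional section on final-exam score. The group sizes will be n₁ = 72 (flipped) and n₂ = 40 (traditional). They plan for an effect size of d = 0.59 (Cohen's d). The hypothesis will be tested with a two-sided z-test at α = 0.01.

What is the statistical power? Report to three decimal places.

Power ≈ 0.661

Noncentrality parameter: δ = d / √(1/n₁ + 1/n₂) = 0.59 / √(1/72 + 1/40) = 2.9918
Critical value for a two-sided test at α = 0.01: z_{α/2} = 2.576.
Power = Φ(δ − 2.576) + Φ(−δ − 2.576) = Φ(0.416) + Φ(-5.568) = 0.6613 + 0.0000 = 0.6613.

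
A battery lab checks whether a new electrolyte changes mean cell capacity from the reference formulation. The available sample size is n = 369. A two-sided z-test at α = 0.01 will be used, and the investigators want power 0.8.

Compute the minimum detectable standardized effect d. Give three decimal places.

d ≈ 0.178

Need Φ(δ − 2.576) = 0.8, so δ = 2.576 + 0.842 = 3.417.
(The second rejection-region term Φ(−δ − z_{α/2}) is negligible and dropped.)
δ = d·√n ⇒ d = δ/√n = 3.417/√369 = 0.1779.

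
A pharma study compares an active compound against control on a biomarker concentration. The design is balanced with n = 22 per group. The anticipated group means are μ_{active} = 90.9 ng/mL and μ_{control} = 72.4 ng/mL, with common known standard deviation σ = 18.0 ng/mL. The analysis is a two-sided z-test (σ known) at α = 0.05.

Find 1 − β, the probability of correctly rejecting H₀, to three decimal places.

Power ≈ 0.926

Standardized effect: d = |μ_{active} − μ_{control}| / σ = |90.9 − 72.4| / 18.0 = 1.0278
Noncentrality parameter: δ = d·√(n/2) = 1.0278 × √(22/2) = 3.4088
Two-sided α = 0.05 → critical value z_{0.025} = 1.960.
Power = Φ(δ − 1.960) + Φ(−δ − 1.960) = Φ(1.449) + Φ(-5.369) = 0.9263 + 0.0000 = 0.9263.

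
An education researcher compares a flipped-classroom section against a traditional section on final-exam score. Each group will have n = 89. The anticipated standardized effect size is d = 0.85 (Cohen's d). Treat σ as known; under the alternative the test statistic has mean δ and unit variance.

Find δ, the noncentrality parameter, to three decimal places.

δ ≈ 5.670

The noncentrality parameter scales effect size by the design's sample-size factor: δ = d·√(n/2) = 0.85 × √(89/2) = 5.6702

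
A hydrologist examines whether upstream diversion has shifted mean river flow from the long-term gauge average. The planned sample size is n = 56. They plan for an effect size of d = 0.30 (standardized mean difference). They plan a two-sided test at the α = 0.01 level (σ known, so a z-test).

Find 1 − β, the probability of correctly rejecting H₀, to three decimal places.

Power ≈ 0.370

Noncentrality parameter: δ = d·√n = 0.30 × √56 = 2.2450
Critical value for a two-sided test at α = 0.01: z_{α/2} = 2.576.
Power = Φ(δ − 2.576) + Φ(−δ − 2.576) = Φ(-0.331) + Φ(-4.821) = 0.3704 + 0.0000 = 0.3704.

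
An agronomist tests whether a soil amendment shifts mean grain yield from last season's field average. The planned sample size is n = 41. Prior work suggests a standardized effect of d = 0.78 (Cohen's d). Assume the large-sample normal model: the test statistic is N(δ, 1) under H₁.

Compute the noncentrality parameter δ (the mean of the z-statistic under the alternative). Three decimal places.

δ ≈ 4.994

δ = d·√n = 0.78 × √41 = 4.9944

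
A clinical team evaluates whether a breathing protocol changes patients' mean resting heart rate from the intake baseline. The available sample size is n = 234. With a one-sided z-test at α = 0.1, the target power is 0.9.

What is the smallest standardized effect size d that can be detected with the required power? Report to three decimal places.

d ≈ 0.168

Need Φ(δ − 1.282) = 0.9, so δ = 1.282 + 1.282 = 2.563.
δ = d·√n ⇒ d = δ/√n = 2.563/√234 = 0.1676.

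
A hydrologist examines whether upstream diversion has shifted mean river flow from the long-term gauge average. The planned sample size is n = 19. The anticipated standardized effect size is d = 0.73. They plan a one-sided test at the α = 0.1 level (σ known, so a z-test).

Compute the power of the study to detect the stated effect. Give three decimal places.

Noncentrality parameter: δ = d·√n = 0.73 × √19 = 3.1820
Critical value for a one-sided test at α = 0.1: z_α = 1.282.
Power = Φ(δ − 1.282) = Φ(1.900) = 0.9713.

Power ≈ 0.971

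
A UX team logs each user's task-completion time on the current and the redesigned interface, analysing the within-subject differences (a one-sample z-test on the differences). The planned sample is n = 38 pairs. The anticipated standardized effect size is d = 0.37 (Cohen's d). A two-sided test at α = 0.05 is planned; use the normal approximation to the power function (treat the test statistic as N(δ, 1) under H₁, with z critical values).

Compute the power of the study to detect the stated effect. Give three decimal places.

Noncentrality parameter: δ = d·√n = 0.37 × √38 = 2.2808
Critical value for a two-sided test at α = 0.05: z_{α/2} = 1.960.
Power = Φ(δ − 1.960) + Φ(−δ − 1.960) = Φ(0.321) + Φ(-4.241) = 0.6258 + 0.0000 = 0.6259.

Power ≈ 0.626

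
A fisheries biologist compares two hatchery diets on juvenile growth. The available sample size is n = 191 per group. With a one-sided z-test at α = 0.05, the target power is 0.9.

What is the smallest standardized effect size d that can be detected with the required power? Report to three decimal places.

d ≈ 0.299

Required noncentrality: δ = z_{0.05} + z_{0.10} = 1.645 + 1.282 = 2.926.
δ = d·√(n/2) ⇒ d = δ/√(n/2) = 2.926/√(191/2) = 0.2995.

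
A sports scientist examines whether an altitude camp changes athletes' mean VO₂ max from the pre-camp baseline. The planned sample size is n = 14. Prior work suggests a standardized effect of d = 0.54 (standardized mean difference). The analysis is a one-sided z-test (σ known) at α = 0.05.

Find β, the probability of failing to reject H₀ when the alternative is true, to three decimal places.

β ≈ 0.354

Noncentrality parameter: δ = d·√n = 0.54 × √14 = 2.0205
One-sided α = 0.05 → critical value z_{0.05} = 1.645.
Power = P(Z > 1.645 − δ) = Φ(0.376) = 0.6464.
Type II error: β = 1 − power = 1 − 0.6464 = 0.3536.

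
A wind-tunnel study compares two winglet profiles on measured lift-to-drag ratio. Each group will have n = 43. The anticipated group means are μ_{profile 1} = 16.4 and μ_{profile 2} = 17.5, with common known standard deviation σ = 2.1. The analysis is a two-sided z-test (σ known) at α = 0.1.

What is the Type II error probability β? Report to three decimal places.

β ≈ 0.217

Standardized effect: d = |μ_{profile 1} − μ_{profile 2}| / σ = |16.4 − 17.5| / 2.1 = 0.5238
Noncentrality parameter: δ = d·√(n/2) = 0.5238 × √(43/2) = 2.4288
Two-sided α = 0.1 → critical value z_{0.05} = 1.645.
Power = Φ(δ − 1.645) + Φ(−δ − 1.645) = Φ(0.784) + Φ(-4.074) = 0.7835 + 0.0000 = 0.7835.
Type II error: β = 1 − power = 1 − 0.7835 = 0.2165.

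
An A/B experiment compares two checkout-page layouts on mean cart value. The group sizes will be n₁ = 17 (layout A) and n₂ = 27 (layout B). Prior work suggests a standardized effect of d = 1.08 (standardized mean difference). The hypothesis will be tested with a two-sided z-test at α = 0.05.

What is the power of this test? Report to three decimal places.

Noncentrality parameter: δ = d / √(1/n₁ + 1/n₂) = 1.08 / √(1/17 + 1/27) = 3.4882
Critical value for a two-sided test at α = 0.05: z_{α/2} = 1.960.
Power = Φ(δ − 1.960) + Φ(−δ − 1.960) = Φ(1.528) + Φ(-5.448) = 0.9368 + 0.0000 = 0.9368.

Power ≈ 0.937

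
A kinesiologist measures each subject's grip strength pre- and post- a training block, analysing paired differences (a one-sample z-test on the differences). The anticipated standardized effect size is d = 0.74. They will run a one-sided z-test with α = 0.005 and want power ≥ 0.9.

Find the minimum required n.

For power 0.9 need Φ(δ − z_{0.005}) = 0.9, so δ = z_{0.005} + z_{0.10} = 2.576 + 1.282 = 3.857.
δ = d·√n ⇒ n = (δ/d)² = (3.857 / 0.74)² = 27.17.
Rounding up, n = 28.

n = 28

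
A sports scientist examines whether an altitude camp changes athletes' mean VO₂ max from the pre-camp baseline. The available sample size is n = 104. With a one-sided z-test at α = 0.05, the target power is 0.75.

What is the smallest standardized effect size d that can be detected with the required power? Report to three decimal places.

Required noncentrality: δ = z_{0.05} + z_{0.25} = 1.645 + 0.674 = 2.319.
δ = d·√n ⇒ d = δ/√n = 2.319/√104 = 0.2274.

d ≈ 0.227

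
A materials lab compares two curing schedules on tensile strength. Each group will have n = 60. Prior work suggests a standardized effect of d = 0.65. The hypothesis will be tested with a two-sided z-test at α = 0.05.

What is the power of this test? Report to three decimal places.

Noncentrality parameter: δ = d·√(n/2) = 0.65 × √(60/2) = 3.5602
Critical value for a two-sided test at α = 0.05: z_{α/2} = 1.960.
Power = Φ(δ − 1.960) + Φ(−δ − 1.960) = Φ(1.600) + Φ(-5.520) = 0.9452 + 0.0000 = 0.9452.

Power ≈ 0.945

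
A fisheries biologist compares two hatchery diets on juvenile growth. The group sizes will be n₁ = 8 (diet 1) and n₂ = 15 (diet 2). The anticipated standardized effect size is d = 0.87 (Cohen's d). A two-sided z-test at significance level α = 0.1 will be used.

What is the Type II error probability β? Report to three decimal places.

Noncentrality parameter: δ = d / √(1/n₁ + 1/n₂) = 0.87 / √(1/8 + 1/15) = 1.9872
Critical value for a two-sided test at α = 0.1: z_{α/2} = 1.645.
Power = Φ(δ − 1.645) + Φ(−δ − 1.645) = Φ(0.342) + Φ(-3.632) = 0.6340 + 0.0001 = 0.6341.
Type II error: β = 1 − power = 1 − 0.6341 = 0.3659.

β ≈ 0.366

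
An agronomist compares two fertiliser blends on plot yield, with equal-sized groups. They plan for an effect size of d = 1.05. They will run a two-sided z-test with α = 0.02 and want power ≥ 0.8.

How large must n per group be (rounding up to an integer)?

n = 19 per group

Set Φ(δ − 2.326) = 0.8; then δ − 2.326 = Φ⁻¹(0.8) = 0.842, giving δ = 3.168.
(Ignoring the negligible lower-tail rejection probability gives the usual closed-form inversion.)
δ = d·√(n/2) ⇒ n = 2(δ/d)² = 2 × (3.168 / 1.05)² = 18.21.
Rounding up, n = 19 per group.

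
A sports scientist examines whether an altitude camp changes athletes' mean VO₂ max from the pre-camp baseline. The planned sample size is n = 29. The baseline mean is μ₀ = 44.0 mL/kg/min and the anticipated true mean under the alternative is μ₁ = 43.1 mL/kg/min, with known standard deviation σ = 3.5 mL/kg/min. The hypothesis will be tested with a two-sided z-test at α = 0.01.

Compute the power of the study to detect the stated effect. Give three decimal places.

Power ≈ 0.117

Standardized effect: d = |μ₁ − μ₀| / σ = |43.1 − 44.0| / 3.5 = 0.2571
Noncentrality parameter: δ = d·√n = 0.2571 × √29 = 1.3848
Critical value for a two-sided test at α = 0.01: z_{α/2} = 2.576.
Power = Φ(δ − 2.576) + Φ(−δ − 2.576) = Φ(-1.191) + Φ(-3.961) = 0.1168 + 0.0000 = 0.1168.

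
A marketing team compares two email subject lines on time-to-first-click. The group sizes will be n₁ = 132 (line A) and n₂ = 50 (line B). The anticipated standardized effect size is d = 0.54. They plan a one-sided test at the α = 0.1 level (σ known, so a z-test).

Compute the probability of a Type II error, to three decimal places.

Noncentrality parameter: δ = d / √(1/n₁ + 1/n₂) = 0.54 / √(1/132 + 1/50) = 3.2518
Critical value for a one-sided test at α = 0.1: z_α = 1.282.
Power = Φ(δ − 1.282) = Φ(1.970) = 0.9756.
Type II error: β = 1 − power = 1 − 0.9756 = 0.0244.

β ≈ 0.024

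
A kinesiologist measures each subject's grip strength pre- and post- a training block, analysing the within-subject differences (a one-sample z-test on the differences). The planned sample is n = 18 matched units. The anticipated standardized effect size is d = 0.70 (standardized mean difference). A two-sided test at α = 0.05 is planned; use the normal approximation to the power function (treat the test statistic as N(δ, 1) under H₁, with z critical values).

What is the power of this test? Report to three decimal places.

Power ≈ 0.844

Noncentrality parameter: δ = d·√n = 0.70 × √18 = 2.9698
Two-sided α = 0.05 → critical value z_{0.025} = 1.960.
Power = Φ(δ − 1.960) + Φ(−δ − 1.960) = Φ(1.010) + Φ(-4.930) = 0.8437 + 0.0000 = 0.8437.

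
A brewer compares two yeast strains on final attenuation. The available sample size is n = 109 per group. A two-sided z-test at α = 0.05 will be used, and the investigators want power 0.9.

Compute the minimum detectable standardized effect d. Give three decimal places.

d ≈ 0.439

Need Φ(δ − 1.960) = 0.9, so δ = 1.960 + 1.282 = 3.242.
(Lower-tail contribution to power is negligible for δ > 0.)
δ = d·√(n/2) ⇒ d = δ/√(n/2) = 3.242/√(109/2) = 0.4391.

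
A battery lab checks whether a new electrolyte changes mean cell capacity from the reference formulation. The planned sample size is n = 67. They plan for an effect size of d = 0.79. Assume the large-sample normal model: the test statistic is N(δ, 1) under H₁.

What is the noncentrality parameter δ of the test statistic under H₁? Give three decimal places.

δ ≈ 6.466

δ = d·√n = 0.79 × √67 = 6.4664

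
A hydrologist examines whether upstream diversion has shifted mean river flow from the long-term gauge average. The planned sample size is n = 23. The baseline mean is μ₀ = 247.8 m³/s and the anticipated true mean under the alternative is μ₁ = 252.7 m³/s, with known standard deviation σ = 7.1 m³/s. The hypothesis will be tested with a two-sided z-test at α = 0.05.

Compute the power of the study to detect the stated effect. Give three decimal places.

Standardized effect: d = |μ₁ − μ₀| / σ = |252.7 − 247.8| / 7.1 = 0.6901
Noncentrality parameter: δ = d·√n = 0.6901 × √23 = 3.3098
Critical value for a two-sided test at α = 0.05: z_{α/2} = 1.960.
Power = Φ(δ − 1.960) + Φ(−δ − 1.960) = Φ(1.350) + Φ(-5.270) = 0.9115 + 0.0000 = 0.9115.

Power ≈ 0.911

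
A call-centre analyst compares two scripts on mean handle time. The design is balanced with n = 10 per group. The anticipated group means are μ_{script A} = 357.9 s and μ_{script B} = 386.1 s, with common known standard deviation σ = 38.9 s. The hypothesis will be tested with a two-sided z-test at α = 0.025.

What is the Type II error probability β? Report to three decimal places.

Standardized effect: d = |μ_{script A} − μ_{script B}| / σ = |357.9 − 386.1| / 38.9 = 0.7249
Noncentrality parameter: δ = d·√(n/2) = 0.7249 × √(10/2) = 1.6210
Two-sided α = 0.025 → critical value z_{0.0125} = 2.241.
Power = Φ(δ − 2.241) + Φ(−δ − 2.241) = Φ(-0.620) + Φ(-3.862) = 0.2675 + 0.0001 = 0.2676.
Type II error: β = 1 − power = 1 − 0.2676 = 0.7324.

β ≈ 0.732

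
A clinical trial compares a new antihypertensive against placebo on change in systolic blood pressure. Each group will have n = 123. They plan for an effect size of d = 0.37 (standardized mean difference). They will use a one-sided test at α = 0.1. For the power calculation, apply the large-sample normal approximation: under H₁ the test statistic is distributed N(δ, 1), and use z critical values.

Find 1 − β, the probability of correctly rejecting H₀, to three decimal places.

Power ≈ 0.947

Noncentrality parameter: δ = d·√(n/2) = 0.37 × √(123/2) = 2.9016
Critical value for a one-sided test at α = 0.1: z_α = 1.282.
Power = Φ(δ − 1.282) = Φ(1.620) = 0.9474.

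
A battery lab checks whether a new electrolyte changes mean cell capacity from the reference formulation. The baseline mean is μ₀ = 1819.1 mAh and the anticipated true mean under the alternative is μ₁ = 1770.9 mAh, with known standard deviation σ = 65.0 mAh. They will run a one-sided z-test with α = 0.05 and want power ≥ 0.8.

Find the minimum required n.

Standardized effect: d = |μ₁ − μ₀| / σ = |1770.9 − 1819.1| / 65.0 = 0.7415
For power 0.8 need Φ(δ − z_{0.05}) = 0.8, so δ = z_{0.05} + z_{0.20} = 1.645 + 0.842 = 2.486.
δ = d·√n ⇒ n = (δ/d)² = (2.486 / 0.7415)² = 11.24.
Round up to the next whole unit.

n = 12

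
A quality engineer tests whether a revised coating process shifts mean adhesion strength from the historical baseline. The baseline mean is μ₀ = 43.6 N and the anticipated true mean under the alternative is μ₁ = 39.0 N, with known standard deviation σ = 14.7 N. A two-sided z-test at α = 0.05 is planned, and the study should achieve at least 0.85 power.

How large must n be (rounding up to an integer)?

Standardized effect: d = |μ₁ − μ₀| / σ = |39.0 − 43.6| / 14.7 = 0.3129
For power 0.85 need Φ(δ − z_{0.025}) = 0.85, so δ = z_{0.025} + z_{0.15} = 1.960 + 1.036 = 2.996.
(Ignoring the negligible lower-tail rejection probability gives the usual closed-form inversion.)
δ = d·√n ⇒ n = (δ/d)² = (2.996 / 0.3129)² = 91.69.
Round up to the next whole unit.

n = 92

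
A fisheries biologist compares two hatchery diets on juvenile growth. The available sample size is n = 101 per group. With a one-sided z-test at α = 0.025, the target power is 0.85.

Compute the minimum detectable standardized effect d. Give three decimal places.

d ≈ 0.422

Required noncentrality: δ = z_{0.025} + z_{0.15} = 1.960 + 1.036 = 2.996.
δ = d·√(n/2) ⇒ d = δ/√(n/2) = 2.996/√(101/2) = 0.4217.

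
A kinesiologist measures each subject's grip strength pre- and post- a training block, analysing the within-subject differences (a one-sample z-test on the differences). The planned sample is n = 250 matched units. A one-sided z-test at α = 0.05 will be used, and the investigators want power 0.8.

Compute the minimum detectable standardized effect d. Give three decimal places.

d ≈ 0.157

Required noncentrality: δ = z_{0.05} + z_{0.20} = 1.645 + 0.842 = 2.486.
δ = d·√n ⇒ d = δ/√n = 2.486/√250 = 0.1573.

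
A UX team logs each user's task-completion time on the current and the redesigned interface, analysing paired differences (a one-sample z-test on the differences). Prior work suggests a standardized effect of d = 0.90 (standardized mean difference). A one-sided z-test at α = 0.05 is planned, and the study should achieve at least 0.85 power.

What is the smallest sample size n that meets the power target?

For power 0.85 need Φ(δ − z_{0.05}) = 0.85, so δ = z_{0.05} + z_{0.15} = 1.645 + 1.036 = 2.681.
δ = d·√n ⇒ n = (δ/d)² = (2.681 / 0.90)² = 8.88.
Rounding up, n = 9.

n = 9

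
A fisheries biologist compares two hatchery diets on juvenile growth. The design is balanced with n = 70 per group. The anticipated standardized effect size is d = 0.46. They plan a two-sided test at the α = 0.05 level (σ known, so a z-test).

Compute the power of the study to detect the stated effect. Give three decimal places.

Noncentrality parameter: δ = d·√(n/2) = 0.46 × √(70/2) = 2.7214
Two-sided α = 0.05 → critical value z_{0.025} = 1.960.
Power = Φ(δ − 1.960) + Φ(−δ − 1.960) = Φ(0.761) + Φ(-4.681) = 0.7768 + 0.0000 = 0.7768.

Power ≈ 0.777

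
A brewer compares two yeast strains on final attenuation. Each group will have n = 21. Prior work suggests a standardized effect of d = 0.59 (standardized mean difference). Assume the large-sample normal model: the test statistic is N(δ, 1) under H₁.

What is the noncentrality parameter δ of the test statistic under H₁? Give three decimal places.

δ = d·√(n/2) = 0.59 × √(21/2) = 1.9118

δ ≈ 1.912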